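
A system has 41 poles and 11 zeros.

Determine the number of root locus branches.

Root locus has n branches where n = number of poles = 41.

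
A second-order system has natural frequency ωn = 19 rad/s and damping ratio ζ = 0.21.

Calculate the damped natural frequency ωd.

ωd = ωn√(1 - ζ²) = 19√(1 - 0.21²) = 18.58 rad/s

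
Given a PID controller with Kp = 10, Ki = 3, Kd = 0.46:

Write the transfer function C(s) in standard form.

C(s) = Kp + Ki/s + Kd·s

Substituting values: C(s) = 10 + 3/s + 0.46s = (0.46s² + 10s + 3)/s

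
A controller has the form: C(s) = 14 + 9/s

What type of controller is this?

This is a Proportional-Integral (PI) controller.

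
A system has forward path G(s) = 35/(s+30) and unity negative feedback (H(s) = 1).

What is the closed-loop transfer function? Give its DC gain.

T(s) = G/(1+GH) = [35/(s+30)] / [1 + 35/(s+30)] = 35/(s+30+35) = 35/(s+65). DC gain = 35/65 = 0.5385.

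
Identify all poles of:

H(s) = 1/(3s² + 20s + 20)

Discriminant = 20² - 4×3×20 = 400 - 240 = 160 > 0, so two distinct real poles. Using quadratic formula: s = (-20 ± √160)/(2×3) = (-20 ± √160)/6, with √160 ≈ 12.6491. s₁ ≈ -1.2251, s₂ ≈ -5.4415. Poles: s₁ = -1.2251, s₂ = -5.4415.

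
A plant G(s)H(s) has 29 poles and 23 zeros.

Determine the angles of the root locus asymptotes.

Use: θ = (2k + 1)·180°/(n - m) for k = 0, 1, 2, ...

n - m = 29 - 23 = 6. Angles: θk = (2k + 1)·180°/6 = 30°, 90°, 150°, 210°, 270°, 330°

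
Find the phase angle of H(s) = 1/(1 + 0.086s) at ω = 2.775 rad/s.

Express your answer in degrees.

Phase = -arctan(ωτ) = -arctan(2.775 × 0.086) = -13.4°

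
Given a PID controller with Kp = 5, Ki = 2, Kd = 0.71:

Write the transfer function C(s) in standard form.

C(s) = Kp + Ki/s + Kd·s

Substituting values: C(s) = 5 + 2/s + 0.71s = (0.71s² + 5s + 2)/s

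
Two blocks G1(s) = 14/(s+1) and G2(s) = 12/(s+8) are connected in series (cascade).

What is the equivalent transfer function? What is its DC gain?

Series: multiply transfer functions. G_eq = 14/(s+1) × 12/(s+8) = 168/((s+1)(s+8)). DC gain = 168/(1×8) = 21.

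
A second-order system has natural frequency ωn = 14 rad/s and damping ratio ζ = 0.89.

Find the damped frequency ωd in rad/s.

ωd = ωn√(1 - ζ²) = 14√(1 - 0.89²) = 6.38 rad/s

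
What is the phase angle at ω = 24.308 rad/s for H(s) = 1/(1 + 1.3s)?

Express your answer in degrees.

Phase = -arctan(ωτ) = -arctan(24.308 × 1.3) = -88.2°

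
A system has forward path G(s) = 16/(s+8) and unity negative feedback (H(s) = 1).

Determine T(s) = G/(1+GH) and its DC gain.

T(s) = G/(1+GH) = [16/(s+8)] / [1 + 16/(s+8)] = 16/(s+8+16) = 16/(s+24). DC gain = 16/24 = 0.6667.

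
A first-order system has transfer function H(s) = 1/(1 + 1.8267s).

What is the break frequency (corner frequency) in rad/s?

Corner frequency = 1/τ = 1/1.8267 = 0.547 rad/s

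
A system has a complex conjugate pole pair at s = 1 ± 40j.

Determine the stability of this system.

Real part of poles is 1 (> 0, right half-plane). Unstable.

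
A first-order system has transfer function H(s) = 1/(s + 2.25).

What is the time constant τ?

For H(s) = 1/(s + 1/τ), the pole is at -1/τ = -2.25, so τ = 1/2.25 = 0.4444 s.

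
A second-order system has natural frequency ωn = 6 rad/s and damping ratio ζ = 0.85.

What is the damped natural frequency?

ωd = ωn√(1 - ζ²) = 6√(1 - 0.85²) = 3.16 rad/s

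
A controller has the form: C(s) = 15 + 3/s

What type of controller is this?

This is a Proportional-Integral (PI) controller.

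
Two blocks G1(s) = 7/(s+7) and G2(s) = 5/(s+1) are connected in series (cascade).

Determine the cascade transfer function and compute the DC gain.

Series: multiply transfer functions. G_eq = 7/(s+7) × 5/(s+1) = 35/((s+7)(s+1)). DC gain = 35/(7×1) = 5.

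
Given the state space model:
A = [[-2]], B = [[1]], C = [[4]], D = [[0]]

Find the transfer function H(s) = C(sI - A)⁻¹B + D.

(sI - A)⁻¹ = 1/(s + 2). H(s) = 4 × 1/(s + 2) + 0 = 4/(s + 2).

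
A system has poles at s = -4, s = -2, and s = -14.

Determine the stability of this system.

All poles are in the left half-plane. System is stable.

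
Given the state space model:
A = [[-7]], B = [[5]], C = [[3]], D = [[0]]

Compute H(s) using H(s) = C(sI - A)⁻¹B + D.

(sI - A)⁻¹ = 1/(s + 7). H(s) = 3 × 5/(s + 7) + 0 = 15/(s + 7).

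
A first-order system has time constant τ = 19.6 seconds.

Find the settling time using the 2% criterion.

For first-order system, 2% settling time ≈ 4τ = 4 × 19.6 = 78.4 s.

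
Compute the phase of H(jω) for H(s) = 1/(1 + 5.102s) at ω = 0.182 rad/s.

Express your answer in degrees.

Phase = -arctan(ωτ) = -arctan(0.182 × 5.102) = -42.9°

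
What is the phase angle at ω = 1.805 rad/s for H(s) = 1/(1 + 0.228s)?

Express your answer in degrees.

Phase = -arctan(ωτ) = -arctan(1.805 × 0.228) = -22.4°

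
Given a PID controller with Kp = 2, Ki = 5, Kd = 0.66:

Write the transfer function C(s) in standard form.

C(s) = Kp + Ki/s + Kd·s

Substituting values: C(s) = 2 + 5/s + 0.66s = (0.66s² + 2s + 5)/s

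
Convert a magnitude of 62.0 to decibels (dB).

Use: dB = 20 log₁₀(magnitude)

dB = 20 log₁₀(62.0) = 35.8 dB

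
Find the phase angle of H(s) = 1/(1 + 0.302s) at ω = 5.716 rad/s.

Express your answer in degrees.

Phase = -arctan(ωτ) = -arctan(5.716 × 0.302) = -59.9°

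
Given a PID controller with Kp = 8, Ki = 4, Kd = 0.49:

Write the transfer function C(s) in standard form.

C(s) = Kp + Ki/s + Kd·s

Substituting values: C(s) = 8 + 4/s + 0.49s = (0.49s² + 8s + 4)/s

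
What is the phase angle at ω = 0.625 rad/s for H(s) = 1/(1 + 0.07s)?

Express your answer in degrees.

Phase = -arctan(ωτ) = -arctan(0.625 × 0.07) = -2.5°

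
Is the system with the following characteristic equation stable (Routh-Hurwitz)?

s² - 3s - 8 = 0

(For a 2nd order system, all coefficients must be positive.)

Coefficients: 1, -3, -8. b=-3, c=-8 not positive, so system is unstable.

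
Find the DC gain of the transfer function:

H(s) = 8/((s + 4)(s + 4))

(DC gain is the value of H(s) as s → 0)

DC gain = H(0) = 8/(4 × 4) = 8/16 = 0.5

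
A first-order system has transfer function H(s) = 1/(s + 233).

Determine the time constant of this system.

For H(s) = 1/(s + 1/τ), the pole is at -1/τ = -233, so τ = 1/233 = 0.0043 s.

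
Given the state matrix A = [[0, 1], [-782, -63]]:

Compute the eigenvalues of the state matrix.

det(A - λI) = λ² - (-63)λ + 782 = (λ - (-17))(λ - (-46)). Eigenvalues: -17, -46.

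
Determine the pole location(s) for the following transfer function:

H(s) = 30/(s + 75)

Pole is where denominator = 0: s + 75 = 0, so s = -75.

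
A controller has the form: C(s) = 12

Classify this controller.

This is a Proportional (P) controller.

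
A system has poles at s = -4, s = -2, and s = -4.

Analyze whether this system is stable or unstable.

All poles are in the left half-plane. System is stable.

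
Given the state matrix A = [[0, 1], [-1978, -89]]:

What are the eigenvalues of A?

det(A - λI) = λ² - (-89)λ + 1978 = (λ - (-46))(λ - (-43)). Eigenvalues: -46, -43.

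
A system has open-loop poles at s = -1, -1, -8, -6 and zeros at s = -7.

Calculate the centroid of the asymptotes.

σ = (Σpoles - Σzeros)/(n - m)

σ = (Σpoles - Σzeros)/(n - m) = (-16 - (-7))/(4 - 1) = -9/3 = -3.0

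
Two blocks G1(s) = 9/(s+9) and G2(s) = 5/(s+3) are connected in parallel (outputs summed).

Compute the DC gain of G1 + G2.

Parallel: G_eq = G1 + G2. DC gain = G1(0) + G2(0) = 9/9 + 5/3 = 1 + 1.6667 = 2.6667.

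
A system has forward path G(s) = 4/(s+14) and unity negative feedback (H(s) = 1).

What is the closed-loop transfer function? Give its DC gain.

T(s) = G/(1+GH) = [4/(s+14)] / [1 + 4/(s+14)] = 4/(s+14+4) = 4/(s+18). DC gain = 4/18 = 0.2222.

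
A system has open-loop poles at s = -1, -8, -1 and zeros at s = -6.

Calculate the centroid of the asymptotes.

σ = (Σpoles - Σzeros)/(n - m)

σ = (Σpoles - Σzeros)/(n - m) = (-10 - (-6))/(3 - 1) = -4/2 = -2.0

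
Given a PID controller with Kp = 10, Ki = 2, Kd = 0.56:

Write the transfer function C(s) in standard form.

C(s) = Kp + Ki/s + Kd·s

Substituting values: C(s) = 10 + 2/s + 0.56s = (0.56s² + 10s + 2)/s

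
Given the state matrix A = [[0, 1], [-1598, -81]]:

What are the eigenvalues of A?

det(A - λI) = λ² - (-81)λ + 1598 = (λ - (-34))(λ - (-47)). Eigenvalues: -34, -47.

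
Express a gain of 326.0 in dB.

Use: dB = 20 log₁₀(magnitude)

dB = 20 log₁₀(326.0) = 50.3 dB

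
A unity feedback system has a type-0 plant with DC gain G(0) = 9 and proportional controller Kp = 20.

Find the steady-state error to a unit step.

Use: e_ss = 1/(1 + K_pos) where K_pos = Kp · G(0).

K_pos = Kp · G(0) = 20 × 9 = 180. e_ss = 1/(1 + 180) = 0.0055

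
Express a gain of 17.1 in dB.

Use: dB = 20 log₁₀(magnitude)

dB = 20 log₁₀(17.1) = 24.7 dB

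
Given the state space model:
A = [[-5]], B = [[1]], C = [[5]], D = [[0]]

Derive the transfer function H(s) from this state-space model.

(sI - A)⁻¹ = 1/(s + 5). H(s) = 5 × 1/(s + 5) + 0 = 5/(s + 5).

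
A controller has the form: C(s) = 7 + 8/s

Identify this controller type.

This is a Proportional-Integral (PI) controller.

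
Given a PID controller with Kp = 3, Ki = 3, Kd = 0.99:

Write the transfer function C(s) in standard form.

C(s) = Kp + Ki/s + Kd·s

Substituting values: C(s) = 3 + 3/s + 0.99s = (0.99s² + 3s + 3)/s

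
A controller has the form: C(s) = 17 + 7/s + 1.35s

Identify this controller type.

This is a Proportional-Integral-Derivative (PID) controller.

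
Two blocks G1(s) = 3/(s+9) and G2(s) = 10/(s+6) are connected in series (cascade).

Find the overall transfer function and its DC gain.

Series: multiply transfer functions. G_eq = 3/(s+9) × 10/(s+6) = 30/((s+9)(s+6)). DC gain = 30/(9×6) = 0.5556.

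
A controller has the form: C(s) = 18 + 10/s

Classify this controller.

This is a Proportional-Integral (PI) controller.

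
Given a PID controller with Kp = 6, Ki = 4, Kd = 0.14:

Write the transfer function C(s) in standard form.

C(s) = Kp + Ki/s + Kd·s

Substituting values: C(s) = 6 + 4/s + 0.14s = (0.14s² + 6s + 4)/s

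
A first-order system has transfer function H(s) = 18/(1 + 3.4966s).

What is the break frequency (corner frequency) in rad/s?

Corner frequency = 1/τ = 1/3.4966 = 0.286 rad/s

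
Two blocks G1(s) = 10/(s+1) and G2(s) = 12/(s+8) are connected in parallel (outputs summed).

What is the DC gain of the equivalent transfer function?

Parallel: G_eq = G1 + G2. DC gain = G1(0) + G2(0) = 10/1 + 12/8 = 10 + 1.5 = 11.5.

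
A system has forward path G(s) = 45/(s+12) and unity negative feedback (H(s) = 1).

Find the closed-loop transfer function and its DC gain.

T(s) = G/(1+GH) = [45/(s+12)] / [1 + 45/(s+12)] = 45/(s+12+45) = 45/(s+57). DC gain = 45/57 = 0.7895.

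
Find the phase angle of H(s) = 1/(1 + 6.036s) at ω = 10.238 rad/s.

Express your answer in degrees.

Phase = -arctan(ωτ) = -arctan(10.238 × 6.036) = -89.1°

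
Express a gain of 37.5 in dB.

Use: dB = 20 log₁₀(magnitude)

dB = 20 log₁₀(37.5) = 31.5 dB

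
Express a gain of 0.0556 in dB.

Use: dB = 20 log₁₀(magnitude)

dB = 20 log₁₀(0.0556) = -25.1 dB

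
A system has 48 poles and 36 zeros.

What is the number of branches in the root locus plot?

Root locus has n branches where n = number of poles = 48.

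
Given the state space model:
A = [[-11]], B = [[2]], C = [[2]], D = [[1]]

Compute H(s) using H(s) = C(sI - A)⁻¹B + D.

(sI - A)⁻¹ = 1/(s + 11). H(s) = 2×2/(s + 11) + 1 = (s + 15)/(s + 11).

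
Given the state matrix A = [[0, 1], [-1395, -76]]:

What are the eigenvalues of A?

det(A - λI) = λ² - (-76)λ + 1395 = (λ - (-31))(λ - (-45)). Eigenvalues: -31, -45.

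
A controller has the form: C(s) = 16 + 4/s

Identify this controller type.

This is a Proportional-Integral (PI) controller.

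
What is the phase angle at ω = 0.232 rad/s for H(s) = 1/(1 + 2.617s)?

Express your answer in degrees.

Phase = -arctan(ωτ) = -arctan(0.232 × 2.617) = -31.3°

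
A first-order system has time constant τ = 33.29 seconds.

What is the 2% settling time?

For first-order system, 2% settling time ≈ 4τ = 4 × 33.29 = 133.16 s.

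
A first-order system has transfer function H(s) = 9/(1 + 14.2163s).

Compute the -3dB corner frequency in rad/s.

Corner frequency = 1/τ = 1/14.2163 = 0.07 rad/s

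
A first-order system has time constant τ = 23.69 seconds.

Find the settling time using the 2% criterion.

For first-order system, 2% settling time ≈ 4τ = 4 × 23.69 = 94.76 s.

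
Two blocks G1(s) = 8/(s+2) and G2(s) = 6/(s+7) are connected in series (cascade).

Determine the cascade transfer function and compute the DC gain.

Series: multiply transfer functions. G_eq = 8/(s+2) × 6/(s+7) = 48/((s+2)(s+7)). DC gain = 48/(2×7) = 3.4286.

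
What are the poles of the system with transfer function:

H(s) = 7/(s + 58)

Pole is where denominator = 0: s + 58 = 0, so s = -58.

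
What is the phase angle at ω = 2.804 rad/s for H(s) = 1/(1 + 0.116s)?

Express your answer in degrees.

Phase = -arctan(ωτ) = -arctan(2.804 × 0.116) = -18.0°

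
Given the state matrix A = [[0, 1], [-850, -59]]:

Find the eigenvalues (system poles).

det(A - λI) = λ² - (-59)λ + 850 = (λ - (-25))(λ - (-34)). Eigenvalues: -25, -34.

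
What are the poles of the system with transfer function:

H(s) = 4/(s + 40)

Pole is where denominator = 0: s + 40 = 0, so s = -40.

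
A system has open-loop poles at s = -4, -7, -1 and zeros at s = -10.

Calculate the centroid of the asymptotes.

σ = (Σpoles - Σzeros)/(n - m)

σ = (Σpoles - Σzeros)/(n - m) = (-12 - (-10))/(3 - 1) = -2/2 = -1.0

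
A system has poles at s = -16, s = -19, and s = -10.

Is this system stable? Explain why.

All poles are in the left half-plane. System is stable.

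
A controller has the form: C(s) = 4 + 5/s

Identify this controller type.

This is a Proportional-Integral (PI) controller.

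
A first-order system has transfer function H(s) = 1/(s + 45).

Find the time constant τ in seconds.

For H(s) = 1/(s + 1/τ), the pole is at -1/τ = -45, so τ = 1/45 = 0.0222 s.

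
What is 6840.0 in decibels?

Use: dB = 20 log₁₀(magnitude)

dB = 20 log₁₀(6840.0) = 76.7 dB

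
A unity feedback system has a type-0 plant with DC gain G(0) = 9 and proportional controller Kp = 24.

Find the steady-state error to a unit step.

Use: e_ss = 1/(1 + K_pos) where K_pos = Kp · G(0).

K_pos = Kp · G(0) = 24 × 9 = 216. e_ss = 1/(1 + 216) = 0.0046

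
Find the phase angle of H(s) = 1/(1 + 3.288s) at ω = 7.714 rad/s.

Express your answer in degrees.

Phase = -arctan(ωτ) = -arctan(7.714 × 3.288) = -87.7°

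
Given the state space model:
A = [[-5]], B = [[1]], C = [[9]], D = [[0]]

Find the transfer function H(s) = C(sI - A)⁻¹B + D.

(sI - A)⁻¹ = 1/(s + 5). H(s) = 9 × 1/(s + 5) + 0 = 9/(s + 5).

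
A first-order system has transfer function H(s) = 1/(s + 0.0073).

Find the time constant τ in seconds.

For H(s) = 1/(s + 1/τ), the pole is at -1/τ = -0.0073, so τ = 1/0.0073 = 137 s.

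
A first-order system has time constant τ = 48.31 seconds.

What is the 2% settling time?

For first-order system, 2% settling time ≈ 4τ = 4 × 48.31 = 193.24 s.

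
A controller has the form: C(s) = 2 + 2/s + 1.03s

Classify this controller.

This is a Proportional-Integral-Derivative (PID) controller.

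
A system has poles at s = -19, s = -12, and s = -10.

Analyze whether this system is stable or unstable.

All poles are in the left half-plane. System is stable.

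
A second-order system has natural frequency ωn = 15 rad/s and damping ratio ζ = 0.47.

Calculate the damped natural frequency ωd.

ωd = ωn√(1 - ζ²) = 15√(1 - 0.47²) = 13.24 rad/s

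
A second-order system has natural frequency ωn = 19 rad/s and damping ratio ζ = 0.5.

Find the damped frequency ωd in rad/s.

ωd = ωn√(1 - ζ²) = 19√(1 - 0.5²) = 16.45 rad/s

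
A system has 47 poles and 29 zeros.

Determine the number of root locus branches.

Root locus has n branches where n = number of poles = 47.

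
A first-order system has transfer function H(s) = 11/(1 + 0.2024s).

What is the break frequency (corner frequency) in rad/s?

Corner frequency = 1/τ = 1/0.2024 = 4.941 rad/s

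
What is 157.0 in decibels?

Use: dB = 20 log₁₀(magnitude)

dB = 20 log₁₀(157.0) = 43.9 dB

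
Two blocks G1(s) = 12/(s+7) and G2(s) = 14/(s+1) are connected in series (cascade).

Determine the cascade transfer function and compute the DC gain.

Series: multiply transfer functions. G_eq = 12/(s+7) × 14/(s+1) = 168/((s+7)(s+1)). DC gain = 168/(7×1) = 24.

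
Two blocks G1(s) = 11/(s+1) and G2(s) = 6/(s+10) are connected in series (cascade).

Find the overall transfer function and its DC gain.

Series: multiply transfer functions. G_eq = 11/(s+1) × 6/(s+10) = 66/((s+1)(s+10)). DC gain = 66/(1×10) = 6.6.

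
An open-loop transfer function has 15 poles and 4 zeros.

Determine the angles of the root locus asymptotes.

n - m = 15 - 4 = 11. Angles: θk = (2k + 1)·180°/11 = 16.36°, 49.09°, 81.82°, 114.55°, 147.27°, 180°, 212.73°, 245.45°, 278.18°, 310.91°, 343.64°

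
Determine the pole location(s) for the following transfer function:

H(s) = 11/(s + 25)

Pole is where denominator = 0: s + 25 = 0, so s = -25.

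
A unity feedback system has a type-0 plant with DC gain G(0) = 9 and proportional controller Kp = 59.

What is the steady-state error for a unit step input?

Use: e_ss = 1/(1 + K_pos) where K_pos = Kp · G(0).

K_pos = Kp · G(0) = 59 × 9 = 531. e_ss = 1/(1 + 531) = 0.0019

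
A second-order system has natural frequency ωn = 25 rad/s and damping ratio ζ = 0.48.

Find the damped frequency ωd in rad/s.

ωd = ωn√(1 - ζ²) = 25√(1 - 0.48²) = 21.93 rad/s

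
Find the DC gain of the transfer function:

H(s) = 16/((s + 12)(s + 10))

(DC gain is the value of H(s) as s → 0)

DC gain = H(0) = 16/(12 × 10) = 16/120 = 0.1333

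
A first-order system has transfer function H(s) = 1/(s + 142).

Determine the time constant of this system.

For H(s) = 1/(s + 1/τ), the pole is at -1/τ = -142, so τ = 1/142 = 0.0070 s.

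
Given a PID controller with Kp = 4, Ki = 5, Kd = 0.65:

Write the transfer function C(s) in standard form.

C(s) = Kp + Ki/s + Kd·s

Substituting values: C(s) = 4 + 5/s + 0.65s = (0.65s² + 4s + 5)/s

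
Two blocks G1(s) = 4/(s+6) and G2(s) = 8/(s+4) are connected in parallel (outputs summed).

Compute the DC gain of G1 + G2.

Parallel: G_eq = G1 + G2. DC gain = G1(0) + G2(0) = 4/6 + 8/4 = 0.6667 + 2 = 2.6667.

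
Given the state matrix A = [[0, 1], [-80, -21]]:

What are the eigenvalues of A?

det(A - λI) = λ² - (-21)λ + 80 = (λ - (-16))(λ - (-5)). Eigenvalues: -16, -5.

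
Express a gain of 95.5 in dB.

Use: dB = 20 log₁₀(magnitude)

dB = 20 log₁₀(95.5) = 39.6 dB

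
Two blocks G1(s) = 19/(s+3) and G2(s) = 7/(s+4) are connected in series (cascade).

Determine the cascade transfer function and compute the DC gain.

Series: multiply transfer functions. G_eq = 19/(s+3) × 7/(s+4) = 133/((s+3)(s+4)). DC gain = 133/(3×4) = 11.0833.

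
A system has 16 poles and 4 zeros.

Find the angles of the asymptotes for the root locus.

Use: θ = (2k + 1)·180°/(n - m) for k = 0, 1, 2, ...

n - m = 16 - 4 = 12. Angles: θk = (2k + 1)·180°/12 = 15°, 45°, 75°, 105°, 135°, 165°, 195°, 225°, 255°, 285°, 315°, 345°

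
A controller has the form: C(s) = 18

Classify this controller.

This is a Proportional (P) controller.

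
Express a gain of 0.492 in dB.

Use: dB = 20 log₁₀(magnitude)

dB = 20 log₁₀(0.492) = -6.2 dB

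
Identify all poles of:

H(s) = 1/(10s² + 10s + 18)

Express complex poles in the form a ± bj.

Discriminant = 10² - 4×10×18 = 100 - 720 = -620 < 0, so the poles are a complex conjugate pair s = (-10 ± j√620)/(2×10). Real part = -10/(2×10) = -10/20 = -0.5; imaginary part = ±√620/(2×10) ≈ 1.2450. Poles: s = -0.5 ± 1.2450j.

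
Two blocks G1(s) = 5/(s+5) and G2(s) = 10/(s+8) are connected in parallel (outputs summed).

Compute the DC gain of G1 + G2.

Parallel: G_eq = G1 + G2. DC gain = G1(0) + G2(0) = 5/5 + 10/8 = 1 + 1.25 = 2.25.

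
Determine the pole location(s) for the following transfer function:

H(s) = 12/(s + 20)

Pole is where denominator = 0: s + 20 = 0, so s = -20.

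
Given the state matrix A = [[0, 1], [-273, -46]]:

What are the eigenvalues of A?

det(A - λI) = λ² - (-46)λ + 273 = (λ - (-39))(λ - (-7)). Eigenvalues: -39, -7.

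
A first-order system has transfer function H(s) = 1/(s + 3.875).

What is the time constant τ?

For H(s) = 1/(s + 1/τ), the pole is at -1/τ = -3.875, so τ = 1/3.875 = 0.2581 s.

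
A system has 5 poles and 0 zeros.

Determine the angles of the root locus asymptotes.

n - m = 5 - 0 = 5. Angles: θk = (2k + 1)·180°/5 = 36°, 108°, 180°, 252°, 324°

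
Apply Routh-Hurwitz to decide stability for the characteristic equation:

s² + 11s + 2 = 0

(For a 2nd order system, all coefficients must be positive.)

Coefficients: 1, 11, 2. All positive, so system is stable.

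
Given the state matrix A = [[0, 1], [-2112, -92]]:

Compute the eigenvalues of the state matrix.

det(A - λI) = λ² - (-92)λ + 2112 = (λ - (-44))(λ - (-48)). Eigenvalues: -44, -48.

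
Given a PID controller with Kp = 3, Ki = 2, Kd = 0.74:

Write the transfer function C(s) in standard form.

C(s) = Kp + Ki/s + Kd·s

Substituting values: C(s) = 3 + 2/s + 0.74s = (0.74s² + 3s + 2)/s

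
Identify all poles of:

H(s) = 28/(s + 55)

Pole is where denominator = 0: s + 55 = 0, so s = -55.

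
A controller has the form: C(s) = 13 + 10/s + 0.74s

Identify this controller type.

This is a Proportional-Integral-Derivative (PID) controller.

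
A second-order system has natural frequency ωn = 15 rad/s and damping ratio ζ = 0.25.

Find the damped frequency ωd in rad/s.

ωd = ωn√(1 - ζ²) = 15√(1 - 0.25²) = 14.52 rad/s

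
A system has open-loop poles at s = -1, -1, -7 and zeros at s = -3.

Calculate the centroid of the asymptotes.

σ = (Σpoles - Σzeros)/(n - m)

σ = (Σpoles - Σzeros)/(n - m) = (-9 - (-3))/(3 - 1) = -6/2 = -3.0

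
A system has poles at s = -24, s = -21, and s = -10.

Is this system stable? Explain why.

All poles are in the left half-plane. System is stable.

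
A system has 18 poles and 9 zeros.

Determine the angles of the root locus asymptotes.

n - m = 18 - 9 = 9. Angles: θk = (2k + 1)·180°/9 = 20°, 60°, 100°, 140°, 180°, 220°, 260°, 300°, 340°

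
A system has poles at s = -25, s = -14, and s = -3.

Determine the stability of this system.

All poles are in the left half-plane. System is stable.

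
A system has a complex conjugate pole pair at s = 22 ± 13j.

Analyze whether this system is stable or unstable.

Real part of poles is 22 (> 0, right half-plane). Unstable.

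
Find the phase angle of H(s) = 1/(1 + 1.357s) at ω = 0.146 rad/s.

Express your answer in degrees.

Phase = -arctan(ωτ) = -arctan(0.146 × 1.357) = -11.2°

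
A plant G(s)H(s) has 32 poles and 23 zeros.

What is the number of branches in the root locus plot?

Root locus has n branches where n = number of poles = 32.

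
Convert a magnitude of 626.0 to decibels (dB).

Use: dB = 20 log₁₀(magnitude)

dB = 20 log₁₀(626.0) = 55.9 dB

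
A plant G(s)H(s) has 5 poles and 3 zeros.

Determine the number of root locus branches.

Root locus has n branches where n = number of poles = 5.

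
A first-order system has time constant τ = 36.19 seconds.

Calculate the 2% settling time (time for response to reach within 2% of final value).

For first-order system, 2% settling time ≈ 4τ = 4 × 36.19 = 144.76 s.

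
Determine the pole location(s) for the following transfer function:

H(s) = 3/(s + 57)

Pole is where denominator = 0: s + 57 = 0, so s = -57.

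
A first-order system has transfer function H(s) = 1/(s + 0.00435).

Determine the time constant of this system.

For H(s) = 1/(s + 1/τ), the pole is at -1/τ = -0.00435, so τ = 1/0.00435 = 229.9 s.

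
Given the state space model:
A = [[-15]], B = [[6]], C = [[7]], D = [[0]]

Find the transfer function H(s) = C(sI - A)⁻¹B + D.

(sI - A)⁻¹ = 1/(s + 15). H(s) = 7 × 6/(s + 15) + 0 = 42/(s + 15).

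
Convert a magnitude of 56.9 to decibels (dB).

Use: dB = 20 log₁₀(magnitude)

dB = 20 log₁₀(56.9) = 35.1 dB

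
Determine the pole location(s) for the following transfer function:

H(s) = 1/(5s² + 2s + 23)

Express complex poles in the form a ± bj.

Discriminant = 2² - 4×5×23 = 4 - 460 = -456 < 0, so the poles are a complex conjugate pair s = (-2 ± j√456)/(2×5). Real part = -2/(2×5) = -2/10 = -0.2; imaginary part = ±√456/(2×5) ≈ 2.1354. Poles: s = -0.2 ± 2.1354j.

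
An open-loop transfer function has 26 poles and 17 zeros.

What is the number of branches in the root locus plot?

Root locus has n branches where n = number of poles = 26.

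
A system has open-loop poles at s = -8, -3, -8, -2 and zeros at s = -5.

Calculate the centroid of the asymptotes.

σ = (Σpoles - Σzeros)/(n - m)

σ = (Σpoles - Σzeros)/(n - m) = (-21 - (-5))/(4 - 1) = -16/3 = -5.33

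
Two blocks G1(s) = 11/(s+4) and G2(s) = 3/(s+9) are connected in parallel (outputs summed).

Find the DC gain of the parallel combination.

Parallel: G_eq = G1 + G2. DC gain = G1(0) + G2(0) = 11/4 + 3/9 = 2.75 + 0.3333 = 3.0833.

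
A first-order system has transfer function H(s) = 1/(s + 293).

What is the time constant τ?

For H(s) = 1/(s + 1/τ), the pole is at -1/τ = -293, so τ = 1/293 = 0.0034 s.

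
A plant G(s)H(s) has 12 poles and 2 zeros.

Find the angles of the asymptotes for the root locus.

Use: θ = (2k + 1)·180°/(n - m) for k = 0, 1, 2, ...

n - m = 12 - 2 = 10. Angles: θk = (2k + 1)·180°/10 = 18°, 54°, 90°, 126°, 162°, 198°, 234°, 270°, 306°, 342°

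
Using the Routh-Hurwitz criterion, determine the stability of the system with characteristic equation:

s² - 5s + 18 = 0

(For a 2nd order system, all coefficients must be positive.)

Coefficients: 1, -5, 18. b=-5 not positive, so system is unstable.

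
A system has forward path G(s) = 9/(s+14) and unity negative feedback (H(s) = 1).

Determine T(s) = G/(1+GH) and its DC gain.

T(s) = G/(1+GH) = [9/(s+14)] / [1 + 9/(s+14)] = 9/(s+14+9) = 9/(s+23). DC gain = 9/23 = 0.3913.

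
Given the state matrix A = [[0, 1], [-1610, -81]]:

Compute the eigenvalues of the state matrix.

det(A - λI) = λ² - (-81)λ + 1610 = (λ - (-35))(λ - (-46)). Eigenvalues: -35, -46.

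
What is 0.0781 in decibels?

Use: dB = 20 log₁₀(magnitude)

dB = 20 log₁₀(0.0781) = -22.1 dB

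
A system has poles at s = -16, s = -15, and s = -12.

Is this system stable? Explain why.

All poles are in the left half-plane. System is stable.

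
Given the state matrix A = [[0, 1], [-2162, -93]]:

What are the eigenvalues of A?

det(A - λI) = λ² - (-93)λ + 2162 = (λ - (-46))(λ - (-47)). Eigenvalues: -46, -47.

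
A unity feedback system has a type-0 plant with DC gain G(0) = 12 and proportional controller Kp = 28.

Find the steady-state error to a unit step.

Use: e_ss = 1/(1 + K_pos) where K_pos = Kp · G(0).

K_pos = Kp · G(0) = 28 × 12 = 336. e_ss = 1/(1 + 336) = 0.0030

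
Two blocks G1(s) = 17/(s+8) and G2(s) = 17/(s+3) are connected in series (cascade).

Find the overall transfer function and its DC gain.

Series: multiply transfer functions. G_eq = 17/(s+8) × 17/(s+3) = 289/((s+8)(s+3)). DC gain = 289/(8×3) = 12.0417.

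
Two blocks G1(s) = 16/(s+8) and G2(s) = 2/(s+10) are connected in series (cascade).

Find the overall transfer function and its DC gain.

Series: multiply transfer functions. G_eq = 16/(s+8) × 2/(s+10) = 32/((s+8)(s+10)). DC gain = 32/(8×10) = 0.4.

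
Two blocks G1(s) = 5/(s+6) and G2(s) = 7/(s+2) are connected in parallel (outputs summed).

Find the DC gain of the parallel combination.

Parallel: G_eq = G1 + G2. DC gain = G1(0) + G2(0) = 5/6 + 7/2 = 0.8333 + 3.5 = 4.3333.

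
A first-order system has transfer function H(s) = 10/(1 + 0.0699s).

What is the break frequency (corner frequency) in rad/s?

Corner frequency = 1/τ = 1/0.0699 = 14.306 rad/s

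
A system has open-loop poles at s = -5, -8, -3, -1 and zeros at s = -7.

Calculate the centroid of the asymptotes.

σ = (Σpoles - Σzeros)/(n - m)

σ = (Σpoles - Σzeros)/(n - m) = (-17 - (-7))/(4 - 1) = -10/3 = -3.33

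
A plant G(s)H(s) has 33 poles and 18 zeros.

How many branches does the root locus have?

Root locus has n branches where n = number of poles = 33.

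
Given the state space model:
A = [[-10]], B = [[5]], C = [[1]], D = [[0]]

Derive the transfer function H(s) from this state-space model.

(sI - A)⁻¹ = 1/(s + 10). H(s) = 1 × 5/(s + 10) + 0 = 5/(s + 10).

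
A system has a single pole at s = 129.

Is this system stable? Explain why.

Pole at s = 129 is in the right half-plane. Unstable.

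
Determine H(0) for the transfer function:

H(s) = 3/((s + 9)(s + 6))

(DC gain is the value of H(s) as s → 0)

DC gain = H(0) = 3/(9 × 6) = 3/54 = 0.0556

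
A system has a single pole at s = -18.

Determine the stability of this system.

Pole at s = -18 is in the left half-plane. Stable.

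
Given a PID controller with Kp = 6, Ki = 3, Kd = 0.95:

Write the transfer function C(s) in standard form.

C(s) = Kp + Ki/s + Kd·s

Substituting values: C(s) = 6 + 3/s + 0.95s = (0.95s² + 6s + 3)/s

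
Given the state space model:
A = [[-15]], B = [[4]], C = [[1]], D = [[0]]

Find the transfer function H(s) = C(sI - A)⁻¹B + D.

(sI - A)⁻¹ = 1/(s + 15). H(s) = 1 × 4/(s + 15) + 0 = 4/(s + 15).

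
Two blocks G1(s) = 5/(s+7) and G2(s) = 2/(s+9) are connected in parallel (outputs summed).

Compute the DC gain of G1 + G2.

Parallel: G_eq = G1 + G2. DC gain = G1(0) + G2(0) = 5/7 + 2/9 = 0.7143 + 0.2222 = 0.9365.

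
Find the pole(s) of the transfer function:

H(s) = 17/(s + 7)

Pole is where denominator = 0: s + 7 = 0, so s = -7.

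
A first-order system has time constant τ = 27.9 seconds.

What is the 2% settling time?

For first-order system, 2% settling time ≈ 4τ = 4 × 27.9 = 111.6 s.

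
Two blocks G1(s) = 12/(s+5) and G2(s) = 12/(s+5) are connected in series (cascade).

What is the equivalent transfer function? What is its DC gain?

Series: multiply transfer functions. G_eq = 12/(s+5) × 12/(s+5) = 144/((s+5)(s+5)). DC gain = 144/(5×5) = 5.76.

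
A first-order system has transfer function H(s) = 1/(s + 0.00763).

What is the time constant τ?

For H(s) = 1/(s + 1/τ), the pole is at -1/τ = -0.00763, so τ = 1/0.00763 = 131.1 s.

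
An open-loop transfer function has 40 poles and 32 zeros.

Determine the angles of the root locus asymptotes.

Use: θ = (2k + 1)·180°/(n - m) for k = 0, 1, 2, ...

n - m = 40 - 32 = 8. Angles: θk = (2k + 1)·180°/8 = 22.5°, 67.5°, 112.5°, 157.5°, 202.5°, 247.5°, 292.5°, 337.5°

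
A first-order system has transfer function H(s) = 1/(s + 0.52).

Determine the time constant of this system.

For H(s) = 1/(s + 1/τ), the pole is at -1/τ = -0.52, so τ = 1/0.52 = 1.9231 s.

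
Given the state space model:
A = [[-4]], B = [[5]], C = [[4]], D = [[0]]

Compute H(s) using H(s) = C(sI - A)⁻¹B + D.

(sI - A)⁻¹ = 1/(s + 4). H(s) = 4 × 5/(s + 4) + 0 = 20/(s + 4).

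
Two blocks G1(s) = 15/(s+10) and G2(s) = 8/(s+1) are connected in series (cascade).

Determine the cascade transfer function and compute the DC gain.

Series: multiply transfer functions. G_eq = 15/(s+10) × 8/(s+1) = 120/((s+10)(s+1)). DC gain = 120/(10×1) = 12.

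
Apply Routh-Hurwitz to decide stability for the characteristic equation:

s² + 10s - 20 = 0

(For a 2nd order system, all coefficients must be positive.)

Coefficients: 1, 10, -20. c=-20 not positive, so system is unstable.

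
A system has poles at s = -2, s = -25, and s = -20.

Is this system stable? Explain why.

All poles are in the left half-plane. System is stable.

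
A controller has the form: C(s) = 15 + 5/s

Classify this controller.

This is a Proportional-Integral (PI) controller.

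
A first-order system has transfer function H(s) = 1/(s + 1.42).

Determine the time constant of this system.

For H(s) = 1/(s + 1/τ), the pole is at -1/τ = -1.42, so τ = 1/1.42 = 0.7042 s.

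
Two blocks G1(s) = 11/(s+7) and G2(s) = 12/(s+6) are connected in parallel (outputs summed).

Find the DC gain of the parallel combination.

Parallel: G_eq = G1 + G2. DC gain = G1(0) + G2(0) = 11/7 + 12/6 = 1.5714 + 2 = 3.5714.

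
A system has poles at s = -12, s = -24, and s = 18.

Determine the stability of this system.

Pole(s) at s = 18 are not in the left half-plane. System is unstable.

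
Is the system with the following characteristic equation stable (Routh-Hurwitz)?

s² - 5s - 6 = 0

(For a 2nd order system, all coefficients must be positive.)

Coefficients: 1, -5, -6. b=-5, c=-6 not positive, so system is unstable.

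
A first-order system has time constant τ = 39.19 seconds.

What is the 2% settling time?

For first-order system, 2% settling time ≈ 4τ = 4 × 39.19 = 156.76 s.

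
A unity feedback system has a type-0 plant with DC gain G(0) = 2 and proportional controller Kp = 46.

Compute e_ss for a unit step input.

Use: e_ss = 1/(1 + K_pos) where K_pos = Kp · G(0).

K_pos = Kp · G(0) = 46 × 2 = 92. e_ss = 1/(1 + 92) = 0.0108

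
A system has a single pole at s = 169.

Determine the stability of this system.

Pole at s = 169 is in the right half-plane. Unstable.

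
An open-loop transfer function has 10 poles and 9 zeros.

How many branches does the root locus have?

Root locus has n branches where n = number of poles = 10.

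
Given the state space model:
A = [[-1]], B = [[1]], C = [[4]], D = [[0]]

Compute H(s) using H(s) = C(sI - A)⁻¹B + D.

(sI - A)⁻¹ = 1/(s + 1). H(s) = 4 × 1/(s + 1) + 0 = 4/(s + 1).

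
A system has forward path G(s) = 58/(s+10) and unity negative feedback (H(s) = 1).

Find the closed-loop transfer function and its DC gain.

T(s) = G/(1+GH) = [58/(s+10)] / [1 + 58/(s+10)] = 58/(s+10+58) = 58/(s+68). DC gain = 58/68 = 0.8529.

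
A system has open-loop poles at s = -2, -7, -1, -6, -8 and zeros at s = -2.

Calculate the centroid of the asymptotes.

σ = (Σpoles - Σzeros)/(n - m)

σ = (Σpoles - Σzeros)/(n - m) = (-24 - (-2))/(5 - 1) = -22/4 = -5.5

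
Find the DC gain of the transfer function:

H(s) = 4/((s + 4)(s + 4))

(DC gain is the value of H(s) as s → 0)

DC gain = H(0) = 4/(4 × 4) = 4/16 = 0.25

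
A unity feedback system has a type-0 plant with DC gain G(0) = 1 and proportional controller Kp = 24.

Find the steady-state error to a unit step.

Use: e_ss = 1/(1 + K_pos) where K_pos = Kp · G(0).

K_pos = Kp · G(0) = 24 × 1 = 24. e_ss = 1/(1 + 24) = 0.04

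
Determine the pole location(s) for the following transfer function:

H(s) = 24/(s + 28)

Pole is where denominator = 0: s + 28 = 0, so s = -28.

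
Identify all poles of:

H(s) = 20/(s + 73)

Pole is where denominator = 0: s + 73 = 0, so s = -73.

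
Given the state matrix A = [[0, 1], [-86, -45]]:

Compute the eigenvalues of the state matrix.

det(A - λI) = λ² - (-45)λ + 86 = (λ - (-43))(λ - (-2)). Eigenvalues: -43, -2.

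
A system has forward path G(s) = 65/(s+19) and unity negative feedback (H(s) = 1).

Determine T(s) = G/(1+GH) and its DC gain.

T(s) = G/(1+GH) = [65/(s+19)] / [1 + 65/(s+19)] = 65/(s+19+65) = 65/(s+84). DC gain = 65/84 = 0.7738.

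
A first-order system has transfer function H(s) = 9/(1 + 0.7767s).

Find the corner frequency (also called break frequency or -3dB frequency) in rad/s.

Corner frequency = 1/τ = 1/0.7767 = 1.287 rad/s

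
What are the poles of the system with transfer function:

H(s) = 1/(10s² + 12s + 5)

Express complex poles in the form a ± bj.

Discriminant = 12² - 4×10×5 = 144 - 200 = -56 < 0, so the poles are a complex conjugate pair s = (-12 ± j√56)/(2×10). Real part = -12/(2×10) = -12/20 = -0.6; imaginary part = ±√56/(2×10) ≈ 0.3742. Poles: s = -0.6 ± 0.3742j.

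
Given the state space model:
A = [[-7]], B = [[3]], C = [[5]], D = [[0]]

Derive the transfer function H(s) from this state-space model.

(sI - A)⁻¹ = 1/(s + 7). H(s) = 5 × 3/(s + 7) + 0 = 15/(s + 7).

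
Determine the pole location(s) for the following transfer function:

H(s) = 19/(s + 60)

Pole is where denominator = 0: s + 60 = 0, so s = -60.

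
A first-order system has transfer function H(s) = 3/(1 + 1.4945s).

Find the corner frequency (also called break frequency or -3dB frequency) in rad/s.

Corner frequency = 1/τ = 1/1.4945 = 0.669 rad/s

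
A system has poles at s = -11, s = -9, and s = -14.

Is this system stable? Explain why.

All poles are in the left half-plane. System is stable.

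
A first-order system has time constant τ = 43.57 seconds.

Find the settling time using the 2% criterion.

For first-order system, 2% settling time ≈ 4τ = 4 × 43.57 = 174.28 s.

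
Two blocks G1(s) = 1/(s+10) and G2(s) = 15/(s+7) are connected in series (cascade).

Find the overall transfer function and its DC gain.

Series: multiply transfer functions. G_eq = 1/(s+10) × 15/(s+7) = 15/((s+10)(s+7)). DC gain = 15/(10×7) = 0.2143.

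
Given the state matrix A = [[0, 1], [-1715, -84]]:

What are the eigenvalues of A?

det(A - λI) = λ² - (-84)λ + 1715 = (λ - (-35))(λ - (-49)). Eigenvalues: -35, -49.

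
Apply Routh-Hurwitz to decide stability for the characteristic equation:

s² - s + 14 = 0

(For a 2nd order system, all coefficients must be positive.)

Coefficients: 1, -1, 14. b=-1 not positive, so system is unstable.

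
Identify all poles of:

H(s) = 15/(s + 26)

Pole is where denominator = 0: s + 26 = 0, so s = -26.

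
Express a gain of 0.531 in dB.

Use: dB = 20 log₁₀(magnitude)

dB = 20 log₁₀(0.531) = -5.5 dB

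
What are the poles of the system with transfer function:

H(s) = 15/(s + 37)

Pole is where denominator = 0: s + 37 = 0, so s = -37.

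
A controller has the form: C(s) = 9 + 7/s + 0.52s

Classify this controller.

This is a Proportional-Integral-Derivative (PID) controller.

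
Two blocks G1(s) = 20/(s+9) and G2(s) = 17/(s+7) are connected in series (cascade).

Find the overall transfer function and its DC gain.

Series: multiply transfer functions. G_eq = 20/(s+9) × 17/(s+7) = 340/((s+9)(s+7)). DC gain = 340/(9×7) = 5.3968.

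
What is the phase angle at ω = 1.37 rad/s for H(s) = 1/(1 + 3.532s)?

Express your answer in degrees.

Phase = -arctan(ωτ) = -arctan(1.37 × 3.532) = -78.3°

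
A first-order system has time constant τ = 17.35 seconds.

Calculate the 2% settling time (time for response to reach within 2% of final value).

For first-order system, 2% settling time ≈ 4τ = 4 × 17.35 = 69.4 s.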